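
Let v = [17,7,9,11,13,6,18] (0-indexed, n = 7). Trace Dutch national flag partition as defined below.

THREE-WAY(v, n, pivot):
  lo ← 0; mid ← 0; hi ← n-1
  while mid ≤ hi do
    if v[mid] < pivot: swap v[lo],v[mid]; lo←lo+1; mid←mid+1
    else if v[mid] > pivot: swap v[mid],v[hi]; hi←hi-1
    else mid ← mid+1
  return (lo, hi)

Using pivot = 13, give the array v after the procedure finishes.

[6,7,9,11,13,18,17]

lo=0 mid=0 hi=6
17>13: swap(0,6), hi=5 ⇒ [18,7,9,11,13,6,17]
18>13: swap(0,5), hi=4 ⇒ [6,7,9,11,13,18,17]
6<13: swap(0,0), lo=1 mid=1 ⇒ [6,7,9,11,13,18,17]
7<13: swap(1,1), lo=2 mid=2 ⇒ [6,7,9,11,13,18,17]
9<13: swap(2,2), lo=3 mid=3 ⇒ [6,7,9,11,13,18,17]
11<13: swap(3,3), lo=4 mid=4 ⇒ [6,7,9,11,13,18,17]
13=13: mid=5
done. lo=4 hi=4; v=[6,7,9,11,13,18,17]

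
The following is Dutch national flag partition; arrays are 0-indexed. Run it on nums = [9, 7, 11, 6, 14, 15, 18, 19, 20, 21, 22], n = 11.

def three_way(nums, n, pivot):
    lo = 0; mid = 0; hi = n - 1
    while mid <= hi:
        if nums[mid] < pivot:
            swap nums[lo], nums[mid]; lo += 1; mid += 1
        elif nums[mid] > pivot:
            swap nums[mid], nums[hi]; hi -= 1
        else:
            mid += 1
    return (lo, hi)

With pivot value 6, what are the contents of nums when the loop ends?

pivot = 6; lo=0, mid=0, hi=10
nums[mid]=9>6: swap nums[0],nums[10]; hi=9 → [22, 7, 11, 6, 14, 15, 18, 19, 20, 21, 9]
nums[mid]=22>6: swap nums[0],nums[9]; hi=8 → [21, 7, 11, 6, 14, 15, 18, 19, 20, 22, 9]
nums[mid]=21>6: swap nums[0],nums[8]; hi=7 → [20, 7, 11, 6, 14, 15, 18, 19, 21, 22, 9]
nums[mid]=20>6: swap nums[0],nums[7]; hi=6 → [19, 7, 11, 6, 14, 15, 18, 20, 21, 22, 9]
nums[mid]=19>6: swap nums[0],nums[6]; hi=5 → [18, 7, 11, 6, 14, 15, 19, 20, 21, 22, 9]
nums[mid]=18>6: swap nums[0],nums[5]; hi=4 → [15, 7, 11, 6, 14, 18, 19, 20, 21, 22, 9]
nums[mid]=15>6: swap nums[0],nums[4]; hi=3 → [14, 7, 11, 6, 15, 18, 19, 20, 21, 22, 9]
nums[mid]=14>6: swap nums[0],nums[3]; hi=2 → [6, 7, 11, 14, 15, 18, 19, 20, 21, 22, 9]
nums[mid]=6=6: mid=1
nums[mid]=7>6: swap nums[1],nums[2]; hi=1 → [6, 11, 7, 14, 15, 18, 19, 20, 21, 22, 9]
nums[mid]=11>6: swap nums[1],nums[1]; hi=0 → [6, 11, 7, 14, 15, 18, 19, 20, 21, 22, 9]
end: lo=0, hi=0; nums = [6, 11, 7, 14, 15, 18, 19, 20, 21, 22, 9]

[6, 11, 7, 14, 15, 18, 19, 20, 21, 22, 9]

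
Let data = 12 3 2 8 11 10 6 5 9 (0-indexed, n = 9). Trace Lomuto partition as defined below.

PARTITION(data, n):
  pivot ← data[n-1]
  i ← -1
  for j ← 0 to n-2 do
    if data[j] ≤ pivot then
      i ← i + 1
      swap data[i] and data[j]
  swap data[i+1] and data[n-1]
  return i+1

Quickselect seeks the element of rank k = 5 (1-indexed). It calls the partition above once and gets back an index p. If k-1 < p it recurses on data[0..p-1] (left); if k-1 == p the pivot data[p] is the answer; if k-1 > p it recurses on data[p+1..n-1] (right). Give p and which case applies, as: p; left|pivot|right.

pivot = data[8] = 9; i = -1
j=0: data[0]=12 > 9 → no swap
j=1: data[1]=3 ≤ 9 → i=0, swap data[0],data[1] → 3 12 2 8 11 10 6 5 9
j=2: data[2]=2 ≤ 9 → i=1, swap data[1],data[2] → 3 2 12 8 11 10 6 5 9
j=3: data[3]=8 ≤ 9 → i=2, swap data[2],data[3] → 3 2 8 12 11 10 6 5 9
j=4: data[4]=11 > 9 → no swap
j=5: data[5]=10 > 9 → no swap
j=6: data[6]=6 ≤ 9 → i=3, swap data[3],data[6] → 3 2 8 6 11 10 12 5 9
j=7: data[7]=5 ≤ 9 → i=4, swap data[4],data[7] → 3 2 8 6 5 10 12 11 9
final swap data[5],data[8] → 3 2 8 6 5 9 12 11 10; return 5
p = 5; k-1 = 4 < 5 ⇒ left

5; left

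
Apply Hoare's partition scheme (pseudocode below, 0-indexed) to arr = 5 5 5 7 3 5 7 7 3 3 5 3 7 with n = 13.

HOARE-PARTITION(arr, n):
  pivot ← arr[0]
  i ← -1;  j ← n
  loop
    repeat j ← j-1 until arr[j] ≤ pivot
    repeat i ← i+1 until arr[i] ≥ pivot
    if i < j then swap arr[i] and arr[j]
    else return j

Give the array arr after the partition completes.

pivot = arr[0] = 5; i = -1, j = 13
j→11 (arr[11]=3≤5), i→0 (arr[0]=5≥5); i<j, swap → 3 5 5 7 3 5 7 7 3 3 5 5 7
j→10 (arr[10]=5≤5), i→1 (arr[1]=5≥5); i<j, swap → 3 5 5 7 3 5 7 7 3 3 5 5 7
j→9 (arr[9]=3≤5), i→2 (arr[2]=5≥5); i<j, swap → 3 5 3 7 3 5 7 7 3 5 5 5 7
j→8 (arr[8]=3≤5), i→3 (arr[3]=7≥5); i<j, swap → 3 5 3 3 3 5 7 7 7 5 5 5 7
j→5, i→5; i≥j, return j=5. arr = 3 5 3 3 3 5 7 7 7 5 5 5 7

3 5 3 3 3 5 7 7 7 5 5 5 7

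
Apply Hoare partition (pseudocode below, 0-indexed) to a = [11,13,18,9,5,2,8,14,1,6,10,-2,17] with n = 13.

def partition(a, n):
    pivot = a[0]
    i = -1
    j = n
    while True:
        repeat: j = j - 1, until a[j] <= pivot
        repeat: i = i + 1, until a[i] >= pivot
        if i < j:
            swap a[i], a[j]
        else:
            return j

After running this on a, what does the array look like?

pivot = a[0] = 11; i = -1, j = 13
j→11 (a[11]=-2≤11), i→0 (a[0]=11≥11); i<j, swap → [-2,13,18,9,5,2,8,14,1,6,10,11,17]
j→10 (a[10]=10≤11), i→1 (a[1]=13≥11); i<j, swap → [-2,10,18,9,5,2,8,14,1,6,13,11,17]
j→9 (a[9]=6≤11), i→2 (a[2]=18≥11); i<j, swap → [-2,10,6,9,5,2,8,14,1,18,13,11,17]
j→8 (a[8]=1≤11), i→7 (a[7]=14≥11); i<j, swap → [-2,10,6,9,5,2,8,1,14,18,13,11,17]
j→7, i→8; i≥j, return j=7. a = [-2,10,6,9,5,2,8,1,14,18,13,11,17]

[-2,10,6,9,5,2,8,1,14,18,13,11,17]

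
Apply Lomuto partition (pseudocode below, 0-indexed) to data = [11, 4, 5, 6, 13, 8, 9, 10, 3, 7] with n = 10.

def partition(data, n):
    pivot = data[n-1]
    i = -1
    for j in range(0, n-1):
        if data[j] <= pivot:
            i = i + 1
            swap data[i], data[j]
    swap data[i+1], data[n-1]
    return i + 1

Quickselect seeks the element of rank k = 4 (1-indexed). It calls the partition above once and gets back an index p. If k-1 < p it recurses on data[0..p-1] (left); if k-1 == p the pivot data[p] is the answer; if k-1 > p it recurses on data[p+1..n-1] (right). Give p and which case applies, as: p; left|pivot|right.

pivot=7, i=-1
j=0: 11>7, skip
j=1: 4≤7, i=0, swap(0,1) ⇒ [4, 11, 5, 6, 13, 8, 9, 10, 3, 7]
j=2: 5≤7, i=1, swap(1,2) ⇒ [4, 5, 11, 6, 13, 8, 9, 10, 3, 7]
j=3: 6≤7, i=2, swap(2,3) ⇒ [4, 5, 6, 11, 13, 8, 9, 10, 3, 7]
j=4: 13>7, skip
j=5: 8>7, skip
j=6: 9>7, skip
j=7: 10>7, skip
j=8: 3≤7, i=3, swap(3,8) ⇒ [4, 5, 6, 3, 13, 8, 9, 10, 11, 7]
swap(4,9) ⇒ [4, 5, 6, 3, 7, 8, 9, 10, 11, 13]; return 4
p = 4; k-1 = 3 < 4 ⇒ left

4; left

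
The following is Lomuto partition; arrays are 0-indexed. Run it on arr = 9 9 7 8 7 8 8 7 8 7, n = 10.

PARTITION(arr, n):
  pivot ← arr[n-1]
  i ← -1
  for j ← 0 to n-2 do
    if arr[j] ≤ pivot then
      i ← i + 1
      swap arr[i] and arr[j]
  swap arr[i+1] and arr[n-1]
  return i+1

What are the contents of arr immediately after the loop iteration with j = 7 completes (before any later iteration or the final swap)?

7 7 7 8 9 8 8 9 8 7

pivot = arr[9] = 7; i = -1
j=0: arr[0]=9 > 7 → no swap
j=1: arr[1]=9 > 7 → no swap
j=2: arr[2]=7 ≤ 7 → i=0, swap arr[0],arr[2] → 7 9 9 8 7 8 8 7 8 7
j=3: arr[3]=8 > 7 → no swap
j=4: arr[4]=7 ≤ 7 → i=1, swap arr[1],arr[4] → 7 7 9 8 9 8 8 7 8 7
j=5: arr[5]=8 > 7 → no swap
j=6: arr[6]=8 > 7 → no swap
j=7: arr[7]=7 ≤ 7 → i=2, swap arr[2],arr[7] → 7 7 7 8 9 8 8 9 8 7
(after j=7) arr = 7 7 7 8 9 8 8 9 8 7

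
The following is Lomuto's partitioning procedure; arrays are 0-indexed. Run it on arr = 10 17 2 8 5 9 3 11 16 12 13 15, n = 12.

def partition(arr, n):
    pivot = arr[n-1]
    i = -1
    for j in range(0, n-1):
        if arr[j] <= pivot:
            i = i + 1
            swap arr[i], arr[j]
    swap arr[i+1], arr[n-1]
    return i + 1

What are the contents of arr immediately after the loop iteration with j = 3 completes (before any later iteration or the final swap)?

pivot = arr[11] = 15; i = -1
j=0: arr[0]=10 ≤ 15 → i=0, swap arr[0],arr[0] (no change) → 10 17 2 8 5 9 3 11 16 12 13 15
j=1: arr[1]=17 > 15 → no swap
j=2: arr[2]=2 ≤ 15 → i=1, swap arr[1],arr[2] → 10 2 17 8 5 9 3 11 16 12 13 15
j=3: arr[3]=8 ≤ 15 → i=2, swap arr[2],arr[3] → 10 2 8 17 5 9 3 11 16 12 13 15
(after j=3) arr = 10 2 8 17 5 9 3 11 16 12 13 15

10 2 8 17 5 9 3 11 16 12 13 15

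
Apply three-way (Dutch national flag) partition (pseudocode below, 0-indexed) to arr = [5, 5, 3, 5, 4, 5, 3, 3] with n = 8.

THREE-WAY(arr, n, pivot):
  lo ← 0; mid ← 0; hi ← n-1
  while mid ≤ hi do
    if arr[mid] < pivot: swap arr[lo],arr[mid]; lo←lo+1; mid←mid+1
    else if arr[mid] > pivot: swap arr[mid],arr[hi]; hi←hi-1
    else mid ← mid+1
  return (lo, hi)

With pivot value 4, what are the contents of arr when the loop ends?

[3, 3, 3, 4, 5, 5, 5, 5]

lo=0 mid=0 hi=7
5>4: swap(0,7), hi=6 ⇒ [3, 5, 3, 5, 4, 5, 3, 5]
3<4: swap(0,0), lo=1 mid=1 ⇒ [3, 5, 3, 5, 4, 5, 3, 5]
5>4: swap(1,6), hi=5 ⇒ [3, 3, 3, 5, 4, 5, 5, 5]
3<4: swap(1,1), lo=2 mid=2 ⇒ [3, 3, 3, 5, 4, 5, 5, 5]
3<4: swap(2,2), lo=3 mid=3 ⇒ [3, 3, 3, 5, 4, 5, 5, 5]
5>4: swap(3,5), hi=4 ⇒ [3, 3, 3, 5, 4, 5, 5, 5]
5>4: swap(3,4), hi=3 ⇒ [3, 3, 3, 4, 5, 5, 5, 5]
4=4: mid=4
done. lo=3 hi=3; arr=[3, 3, 3, 4, 5, 5, 5, 5]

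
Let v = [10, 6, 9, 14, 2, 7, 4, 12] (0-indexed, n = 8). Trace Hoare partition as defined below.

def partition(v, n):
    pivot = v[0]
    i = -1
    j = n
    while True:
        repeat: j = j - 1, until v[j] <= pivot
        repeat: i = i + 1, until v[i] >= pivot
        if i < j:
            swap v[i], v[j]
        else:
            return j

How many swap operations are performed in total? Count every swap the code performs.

2

pivot = v[0] = 10; i = -1, j = 8
j→6 (v[6]=4≤10), i→0 (v[0]=10≥10); i<j, swap → [4, 6, 9, 14, 2, 7, 10, 12]
j→5 (v[5]=7≤10), i→3 (v[3]=14≥10); i<j, swap → [4, 6, 9, 7, 2, 14, 10, 12]
j→4, i→5; i≥j, return j=4. v = [4, 6, 9, 7, 2, 14, 10, 12]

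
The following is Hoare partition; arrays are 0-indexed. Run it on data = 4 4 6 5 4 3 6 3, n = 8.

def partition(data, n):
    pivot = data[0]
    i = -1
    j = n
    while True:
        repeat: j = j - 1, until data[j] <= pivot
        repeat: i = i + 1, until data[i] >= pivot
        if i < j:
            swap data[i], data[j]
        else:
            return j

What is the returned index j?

2

pivot=4
j stops at 7 (3), i stops at 0 (4); swap ⇒ 3 4 6 5 4 3 6 4
j stops at 5 (3), i stops at 1 (4); swap ⇒ 3 3 6 5 4 4 6 4
j stops at 4 (4), i stops at 2 (6); swap ⇒ 3 3 4 5 6 4 6 4
j stops at 2, i stops at 3; i≥j ⇒ return 2. data=3 3 4 5 6 4 6 4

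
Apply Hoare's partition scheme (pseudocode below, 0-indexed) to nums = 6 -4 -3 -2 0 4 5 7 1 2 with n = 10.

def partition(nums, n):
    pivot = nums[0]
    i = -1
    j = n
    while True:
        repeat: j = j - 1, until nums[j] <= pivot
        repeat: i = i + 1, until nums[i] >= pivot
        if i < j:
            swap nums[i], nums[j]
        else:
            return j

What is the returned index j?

7

pivot = nums[0] = 6; i = -1, j = 10
j→9 (nums[9]=2≤6), i→0 (nums[0]=6≥6); i<j, swap → 2 -4 -3 -2 0 4 5 7 1 6
j→8 (nums[8]=1≤6), i→7 (nums[7]=7≥6); i<j, swap → 2 -4 -3 -2 0 4 5 1 7 6
j→7, i→8; i≥j, return j=7. nums = 2 -4 -3 -2 0 4 5 1 7 6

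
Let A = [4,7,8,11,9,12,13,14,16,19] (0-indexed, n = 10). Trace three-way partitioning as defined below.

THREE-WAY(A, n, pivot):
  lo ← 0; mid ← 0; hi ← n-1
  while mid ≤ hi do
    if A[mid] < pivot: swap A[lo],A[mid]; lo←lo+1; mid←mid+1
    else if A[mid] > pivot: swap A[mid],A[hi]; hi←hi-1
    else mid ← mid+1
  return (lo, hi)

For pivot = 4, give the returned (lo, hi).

lo=0 mid=0 hi=9
4=4: mid=1
7>4: swap(1,9), hi=8 ⇒ [4,19,8,11,9,12,13,14,16,7]
19>4: swap(1,8), hi=7 ⇒ [4,16,8,11,9,12,13,14,19,7]
16>4: swap(1,7), hi=6 ⇒ [4,14,8,11,9,12,13,16,19,7]
14>4: swap(1,6), hi=5 ⇒ [4,13,8,11,9,12,14,16,19,7]
13>4: swap(1,5), hi=4 ⇒ [4,12,8,11,9,13,14,16,19,7]
12>4: swap(1,4), hi=3 ⇒ [4,9,8,11,12,13,14,16,19,7]
9>4: swap(1,3), hi=2 ⇒ [4,11,8,9,12,13,14,16,19,7]
11>4: swap(1,2), hi=1 ⇒ [4,8,11,9,12,13,14,16,19,7]
8>4: swap(1,1), hi=0 ⇒ [4,8,11,9,12,13,14,16,19,7]
done. lo=0 hi=0; A=[4,8,11,9,12,13,14,16,19,7]

(0, 0)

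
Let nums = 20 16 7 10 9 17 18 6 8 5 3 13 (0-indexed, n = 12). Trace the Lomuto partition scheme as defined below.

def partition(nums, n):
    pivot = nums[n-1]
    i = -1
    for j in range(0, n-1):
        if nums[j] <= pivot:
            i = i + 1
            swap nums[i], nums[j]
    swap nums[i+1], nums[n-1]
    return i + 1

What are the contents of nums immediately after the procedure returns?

7 10 9 6 8 5 3 13 20 17 18 16

pivot = nums[11] = 13; i = -1
j=0: nums[0]=20 > 13 → no swap
j=1: nums[1]=16 > 13 → no swap
j=2: nums[2]=7 ≤ 13 → i=0, swap nums[0],nums[2] → 7 16 20 10 9 17 18 6 8 5 3 13
j=3: nums[3]=10 ≤ 13 → i=1, swap nums[1],nums[3] → 7 10 20 16 9 17 18 6 8 5 3 13
j=4: nums[4]=9 ≤ 13 → i=2, swap nums[2],nums[4] → 7 10 9 16 20 17 18 6 8 5 3 13
j=5: nums[5]=17 > 13 → no swap
j=6: nums[6]=18 > 13 → no swap
j=7: nums[7]=6 ≤ 13 → i=3, swap nums[3],nums[7] → 7 10 9 6 20 17 18 16 8 5 3 13
j=8: nums[8]=8 ≤ 13 → i=4, swap nums[4],nums[8] → 7 10 9 6 8 17 18 16 20 5 3 13
j=9: nums[9]=5 ≤ 13 → i=5, swap nums[5],nums[9] → 7 10 9 6 8 5 18 16 20 17 3 13
j=10: nums[10]=3 ≤ 13 → i=6, swap nums[6],nums[10] → 7 10 9 6 8 5 3 16 20 17 18 13
final swap nums[7],nums[11] → 7 10 9 6 8 5 3 13 20 17 18 16; return 7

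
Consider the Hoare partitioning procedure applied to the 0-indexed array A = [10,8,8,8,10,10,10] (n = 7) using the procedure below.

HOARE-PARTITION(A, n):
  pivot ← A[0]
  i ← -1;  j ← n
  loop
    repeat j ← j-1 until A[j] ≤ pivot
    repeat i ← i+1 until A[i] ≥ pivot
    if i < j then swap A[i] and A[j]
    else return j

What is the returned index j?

4

pivot=10
j stops at 6 (10), i stops at 0 (10); swap ⇒ [10,8,8,8,10,10,10]
j stops at 5 (10), i stops at 4 (10); swap ⇒ [10,8,8,8,10,10,10]
j stops at 4, i stops at 5; i≥j ⇒ return 4. A=[10,8,8,8,10,10,10]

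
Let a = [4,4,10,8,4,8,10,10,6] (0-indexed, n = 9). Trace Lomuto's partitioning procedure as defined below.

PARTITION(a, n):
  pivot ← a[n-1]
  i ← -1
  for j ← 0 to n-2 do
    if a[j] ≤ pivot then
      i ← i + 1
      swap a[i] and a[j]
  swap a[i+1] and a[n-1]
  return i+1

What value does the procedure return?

3

pivot = a[8] = 6; i = -1
j=0: a[0]=4 ≤ 6 → i=0, swap a[0],a[0] (no change) → [4,4,10,8,4,8,10,10,6]
j=1: a[1]=4 ≤ 6 → i=1, swap a[1],a[1] (no change) → [4,4,10,8,4,8,10,10,6]
j=2: a[2]=10 > 6 → no swap
j=3: a[3]=8 > 6 → no swap
j=4: a[4]=4 ≤ 6 → i=2, swap a[2],a[4] → [4,4,4,8,10,8,10,10,6]
j=5: a[5]=8 > 6 → no swap
j=6: a[6]=10 > 6 → no swap
j=7: a[7]=10 > 6 → no swap
final swap a[3],a[8] → [4,4,4,6,10,8,10,10,8]; return 3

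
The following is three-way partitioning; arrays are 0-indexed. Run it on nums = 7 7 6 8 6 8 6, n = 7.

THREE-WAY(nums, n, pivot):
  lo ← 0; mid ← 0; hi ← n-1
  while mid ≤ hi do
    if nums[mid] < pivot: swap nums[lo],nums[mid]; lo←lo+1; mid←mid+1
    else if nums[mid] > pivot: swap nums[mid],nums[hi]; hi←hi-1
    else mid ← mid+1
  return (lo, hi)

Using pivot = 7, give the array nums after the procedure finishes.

6 6 6 7 7 8 8

pivot = 7; lo=0, mid=0, hi=6
nums[mid]=7=7: mid=1
nums[mid]=7=7: mid=2
nums[mid]=6<7: swap nums[0],nums[2]; lo=1,mid=3 → 6 7 7 8 6 8 6
nums[mid]=8>7: swap nums[3],nums[6]; hi=5 → 6 7 7 6 6 8 8
nums[mid]=6<7: swap nums[1],nums[3]; lo=2,mid=4 → 6 6 7 7 6 8 8
nums[mid]=6<7: swap nums[2],nums[4]; lo=3,mid=5 → 6 6 6 7 7 8 8
nums[mid]=8>7: swap nums[5],nums[5]; hi=4 → 6 6 6 7 7 8 8
end: lo=3, hi=4; nums = 6 6 6 7 7 8 8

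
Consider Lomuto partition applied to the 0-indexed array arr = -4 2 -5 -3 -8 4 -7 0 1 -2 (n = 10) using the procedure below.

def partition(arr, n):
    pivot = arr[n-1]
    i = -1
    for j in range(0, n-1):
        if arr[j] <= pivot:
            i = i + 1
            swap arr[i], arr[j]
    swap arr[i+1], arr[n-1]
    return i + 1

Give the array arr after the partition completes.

-4 -5 -3 -8 -7 -2 2 0 1 4

pivot=-2, i=-1
j=0: -4≤-2, i=0, swap(0,0) ⇒ -4 2 -5 -3 -8 4 -7 0 1 -2
j=1: 2>-2, skip
j=2: -5≤-2, i=1, swap(1,2) ⇒ -4 -5 2 -3 -8 4 -7 0 1 -2
j=3: -3≤-2, i=2, swap(2,3) ⇒ -4 -5 -3 2 -8 4 -7 0 1 -2
j=4: -8≤-2, i=3, swap(3,4) ⇒ -4 -5 -3 -8 2 4 -7 0 1 -2
j=5: 4>-2, skip
j=6: -7≤-2, i=4, swap(4,6) ⇒ -4 -5 -3 -8 -7 4 2 0 1 -2
j=7: 0>-2, skip
j=8: 1>-2, skip
swap(5,9) ⇒ -4 -5 -3 -8 -7 -2 2 0 1 4; return 5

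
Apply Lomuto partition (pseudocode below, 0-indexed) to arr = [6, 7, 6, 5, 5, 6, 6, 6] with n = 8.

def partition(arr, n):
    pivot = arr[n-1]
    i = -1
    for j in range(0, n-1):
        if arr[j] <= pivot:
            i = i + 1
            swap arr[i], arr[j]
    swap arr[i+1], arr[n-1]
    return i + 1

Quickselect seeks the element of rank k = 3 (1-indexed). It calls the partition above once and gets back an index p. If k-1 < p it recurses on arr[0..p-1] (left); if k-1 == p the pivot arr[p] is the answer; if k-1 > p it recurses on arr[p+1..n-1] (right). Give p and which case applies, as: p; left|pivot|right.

pivot=6, i=-1
j=0: 6≤6, i=0, swap(0,0) ⇒ [6, 7, 6, 5, 5, 6, 6, 6]
j=1: 7>6, skip
j=2: 6≤6, i=1, swap(1,2) ⇒ [6, 6, 7, 5, 5, 6, 6, 6]
j=3: 5≤6, i=2, swap(2,3) ⇒ [6, 6, 5, 7, 5, 6, 6, 6]
j=4: 5≤6, i=3, swap(3,4) ⇒ [6, 6, 5, 5, 7, 6, 6, 6]
j=5: 6≤6, i=4, swap(4,5) ⇒ [6, 6, 5, 5, 6, 7, 6, 6]
j=6: 6≤6, i=5, swap(5,6) ⇒ [6, 6, 5, 5, 6, 6, 7, 6]
swap(6,7) ⇒ [6, 6, 5, 5, 6, 6, 6, 7]; return 6
p = 6; k-1 = 2 < 6 ⇒ left

6; left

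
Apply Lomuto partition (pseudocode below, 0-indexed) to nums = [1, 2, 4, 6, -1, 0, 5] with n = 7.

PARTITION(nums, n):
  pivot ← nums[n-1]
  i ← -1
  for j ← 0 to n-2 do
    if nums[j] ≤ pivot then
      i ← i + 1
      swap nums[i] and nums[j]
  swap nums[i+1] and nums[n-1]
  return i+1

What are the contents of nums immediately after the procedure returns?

pivot=5, i=-1
j=0: 1≤5, i=0, swap(0,0) ⇒ [1, 2, 4, 6, -1, 0, 5]
j=1: 2≤5, i=1, swap(1,1) ⇒ [1, 2, 4, 6, -1, 0, 5]
j=2: 4≤5, i=2, swap(2,2) ⇒ [1, 2, 4, 6, -1, 0, 5]
j=3: 6>5, skip
j=4: -1≤5, i=3, swap(3,4) ⇒ [1, 2, 4, -1, 6, 0, 5]
j=5: 0≤5, i=4, swap(4,5) ⇒ [1, 2, 4, -1, 0, 6, 5]
swap(5,6) ⇒ [1, 2, 4, -1, 0, 5, 6]; return 5

[1, 2, 4, -1, 0, 5, 6]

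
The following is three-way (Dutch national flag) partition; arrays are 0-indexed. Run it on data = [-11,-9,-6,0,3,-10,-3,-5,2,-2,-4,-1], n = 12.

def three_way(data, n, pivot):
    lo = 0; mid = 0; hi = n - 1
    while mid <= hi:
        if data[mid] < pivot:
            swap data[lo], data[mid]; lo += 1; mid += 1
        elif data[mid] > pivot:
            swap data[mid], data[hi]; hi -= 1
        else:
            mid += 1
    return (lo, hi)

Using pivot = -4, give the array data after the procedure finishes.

lo=0 mid=0 hi=11
-11<-4: swap(0,0), lo=1 mid=1 ⇒ [-11,-9,-6,0,3,-10,-3,-5,2,-2,-4,-1]
-9<-4: swap(1,1), lo=2 mid=2 ⇒ [-11,-9,-6,0,3,-10,-3,-5,2,-2,-4,-1]
-6<-4: swap(2,2), lo=3 mid=3 ⇒ [-11,-9,-6,0,3,-10,-3,-5,2,-2,-4,-1]
0>-4: swap(3,11), hi=10 ⇒ [-11,-9,-6,-1,3,-10,-3,-5,2,-2,-4,0]
-1>-4: swap(3,10), hi=9 ⇒ [-11,-9,-6,-4,3,-10,-3,-5,2,-2,-1,0]
-4=-4: mid=4
3>-4: swap(4,9), hi=8 ⇒ [-11,-9,-6,-4,-2,-10,-3,-5,2,3,-1,0]
-2>-4: swap(4,8), hi=7 ⇒ [-11,-9,-6,-4,2,-10,-3,-5,-2,3,-1,0]
2>-4: swap(4,7), hi=6 ⇒ [-11,-9,-6,-4,-5,-10,-3,2,-2,3,-1,0]
-5<-4: swap(3,4), lo=4 mid=5 ⇒ [-11,-9,-6,-5,-4,-10,-3,2,-2,3,-1,0]
-10<-4: swap(4,5), lo=5 mid=6 ⇒ [-11,-9,-6,-5,-10,-4,-3,2,-2,3,-1,0]
-3>-4: swap(6,6), hi=5 ⇒ [-11,-9,-6,-5,-10,-4,-3,2,-2,3,-1,0]
done. lo=5 hi=5; data=[-11,-9,-6,-5,-10,-4,-3,2,-2,3,-1,0]

[-11,-9,-6,-5,-10,-4,-3,2,-2,3,-1,0]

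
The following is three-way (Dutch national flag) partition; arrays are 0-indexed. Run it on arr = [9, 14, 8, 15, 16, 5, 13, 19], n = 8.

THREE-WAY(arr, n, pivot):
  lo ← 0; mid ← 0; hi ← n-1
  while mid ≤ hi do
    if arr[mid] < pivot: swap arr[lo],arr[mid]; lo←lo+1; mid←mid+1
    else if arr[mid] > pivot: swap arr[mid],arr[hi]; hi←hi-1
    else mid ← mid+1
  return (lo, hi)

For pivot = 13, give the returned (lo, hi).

pivot = 13; lo=0, mid=0, hi=7
arr[mid]=9<13: swap arr[0],arr[0]; lo=1,mid=1 → [9, 14, 8, 15, 16, 5, 13, 19]
arr[mid]=14>13: swap arr[1],arr[7]; hi=6 → [9, 19, 8, 15, 16, 5, 13, 14]
arr[mid]=19>13: swap arr[1],arr[6]; hi=5 → [9, 13, 8, 15, 16, 5, 19, 14]
arr[mid]=13=13: mid=2
arr[mid]=8<13: swap arr[1],arr[2]; lo=2,mid=3 → [9, 8, 13, 15, 16, 5, 19, 14]
arr[mid]=15>13: swap arr[3],arr[5]; hi=4 → [9, 8, 13, 5, 16, 15, 19, 14]
arr[mid]=5<13: swap arr[2],arr[3]; lo=3,mid=4 → [9, 8, 5, 13, 16, 15, 19, 14]
arr[mid]=16>13: swap arr[4],arr[4]; hi=3 → [9, 8, 5, 13, 16, 15, 19, 14]
end: lo=3, hi=3; arr = [9, 8, 5, 13, 16, 15, 19, 14]

(3, 3)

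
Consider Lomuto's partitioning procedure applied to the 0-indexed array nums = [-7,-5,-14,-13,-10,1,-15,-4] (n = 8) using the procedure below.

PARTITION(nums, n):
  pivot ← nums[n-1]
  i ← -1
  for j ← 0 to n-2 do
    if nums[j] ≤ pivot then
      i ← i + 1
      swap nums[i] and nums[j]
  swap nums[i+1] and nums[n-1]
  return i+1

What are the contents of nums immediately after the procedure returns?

[-7,-5,-14,-13,-10,-15,-4,1]

pivot = nums[7] = -4; i = -1
j=0: nums[0]=-7 ≤ -4 → i=0, swap nums[0],nums[0] (no change) → [-7,-5,-14,-13,-10,1,-15,-4]
j=1: nums[1]=-5 ≤ -4 → i=1, swap nums[1],nums[1] (no change) → [-7,-5,-14,-13,-10,1,-15,-4]
j=2: nums[2]=-14 ≤ -4 → i=2, swap nums[2],nums[2] (no change) → [-7,-5,-14,-13,-10,1,-15,-4]
j=3: nums[3]=-13 ≤ -4 → i=3, swap nums[3],nums[3] (no change) → [-7,-5,-14,-13,-10,1,-15,-4]
j=4: nums[4]=-10 ≤ -4 → i=4, swap nums[4],nums[4] (no change) → [-7,-5,-14,-13,-10,1,-15,-4]
j=5: nums[5]=1 > -4 → no swap
j=6: nums[6]=-15 ≤ -4 → i=5, swap nums[5],nums[6] → [-7,-5,-14,-13,-10,-15,1,-4]
final swap nums[6],nums[7] → [-7,-5,-14,-13,-10,-15,-4,1]; return 6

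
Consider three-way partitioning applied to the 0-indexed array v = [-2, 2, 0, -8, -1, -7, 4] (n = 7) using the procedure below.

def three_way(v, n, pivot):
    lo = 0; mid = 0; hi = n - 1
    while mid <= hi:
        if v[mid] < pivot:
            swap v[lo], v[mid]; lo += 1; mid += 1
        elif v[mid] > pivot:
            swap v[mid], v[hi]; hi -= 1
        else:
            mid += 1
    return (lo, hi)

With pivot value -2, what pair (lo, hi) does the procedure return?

lo=0 mid=0 hi=6
-2=-2: mid=1
2>-2: swap(1,6), hi=5 ⇒ [-2, 4, 0, -8, -1, -7, 2]
4>-2: swap(1,5), hi=4 ⇒ [-2, -7, 0, -8, -1, 4, 2]
-7<-2: swap(0,1), lo=1 mid=2 ⇒ [-7, -2, 0, -8, -1, 4, 2]
0>-2: swap(2,4), hi=3 ⇒ [-7, -2, -1, -8, 0, 4, 2]
-1>-2: swap(2,3), hi=2 ⇒ [-7, -2, -8, -1, 0, 4, 2]
-8<-2: swap(1,2), lo=2 mid=3 ⇒ [-7, -8, -2, -1, 0, 4, 2]
done. lo=2 hi=2; v=[-7, -8, -2, -1, 0, 4, 2]

(2, 2)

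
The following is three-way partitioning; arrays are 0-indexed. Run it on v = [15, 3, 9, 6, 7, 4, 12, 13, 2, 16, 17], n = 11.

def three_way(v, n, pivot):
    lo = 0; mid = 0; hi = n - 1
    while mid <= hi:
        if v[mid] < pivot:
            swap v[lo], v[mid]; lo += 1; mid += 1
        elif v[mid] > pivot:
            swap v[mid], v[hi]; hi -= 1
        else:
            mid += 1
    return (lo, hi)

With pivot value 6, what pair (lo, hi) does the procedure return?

(3, 3)

pivot = 6; lo=0, mid=0, hi=10
v[mid]=15>6: swap v[0],v[10]; hi=9 → [17, 3, 9, 6, 7, 4, 12, 13, 2, 16, 15]
v[mid]=17>6: swap v[0],v[9]; hi=8 → [16, 3, 9, 6, 7, 4, 12, 13, 2, 17, 15]
v[mid]=16>6: swap v[0],v[8]; hi=7 → [2, 3, 9, 6, 7, 4, 12, 13, 16, 17, 15]
v[mid]=2<6: swap v[0],v[0]; lo=1,mid=1 → [2, 3, 9, 6, 7, 4, 12, 13, 16, 17, 15]
v[mid]=3<6: swap v[1],v[1]; lo=2,mid=2 → [2, 3, 9, 6, 7, 4, 12, 13, 16, 17, 15]
v[mid]=9>6: swap v[2],v[7]; hi=6 → [2, 3, 13, 6, 7, 4, 12, 9, 16, 17, 15]
v[mid]=13>6: swap v[2],v[6]; hi=5 → [2, 3, 12, 6, 7, 4, 13, 9, 16, 17, 15]
v[mid]=12>6: swap v[2],v[5]; hi=4 → [2, 3, 4, 6, 7, 12, 13, 9, 16, 17, 15]
v[mid]=4<6: swap v[2],v[2]; lo=3,mid=3 → [2, 3, 4, 6, 7, 12, 13, 9, 16, 17, 15]
v[mid]=6=6: mid=4
v[mid]=7>6: swap v[4],v[4]; hi=3 → [2, 3, 4, 6, 7, 12, 13, 9, 16, 17, 15]
end: lo=3, hi=3; v = [2, 3, 4, 6, 7, 12, 13, 9, 16, 17, 15]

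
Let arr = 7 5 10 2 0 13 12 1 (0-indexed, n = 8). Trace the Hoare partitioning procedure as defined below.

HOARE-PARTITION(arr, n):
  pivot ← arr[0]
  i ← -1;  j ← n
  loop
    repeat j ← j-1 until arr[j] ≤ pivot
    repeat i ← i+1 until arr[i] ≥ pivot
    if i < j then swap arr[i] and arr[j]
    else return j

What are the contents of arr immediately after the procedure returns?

1 5 0 2 10 13 12 7

pivot = arr[0] = 7; i = -1, j = 8
j→7 (arr[7]=1≤7), i→0 (arr[0]=7≥7); i<j, swap → 1 5 10 2 0 13 12 7
j→4 (arr[4]=0≤7), i→2 (arr[2]=10≥7); i<j, swap → 1 5 0 2 10 13 12 7
j→3, i→4; i≥j, return j=3. arr = 1 5 0 2 10 13 12 7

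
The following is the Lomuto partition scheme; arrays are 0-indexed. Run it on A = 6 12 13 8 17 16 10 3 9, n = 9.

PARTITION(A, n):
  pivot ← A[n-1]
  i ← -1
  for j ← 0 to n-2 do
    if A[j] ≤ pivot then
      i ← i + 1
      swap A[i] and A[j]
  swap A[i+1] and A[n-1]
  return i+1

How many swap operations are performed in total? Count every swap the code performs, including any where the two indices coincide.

4

pivot = A[8] = 9; i = -1
j=0: A[0]=6 ≤ 9 → i=0, swap A[0],A[0] (no change) → 6 12 13 8 17 16 10 3 9
j=1: A[1]=12 > 9 → no swap
j=2: A[2]=13 > 9 → no swap
j=3: A[3]=8 ≤ 9 → i=1, swap A[1],A[3] → 6 8 13 12 17 16 10 3 9
j=4: A[4]=17 > 9 → no swap
j=5: A[5]=16 > 9 → no swap
j=6: A[6]=10 > 9 → no swap
j=7: A[7]=3 ≤ 9 → i=2, swap A[2],A[7] → 6 8 3 12 17 16 10 13 9
final swap A[3],A[8] → 6 8 3 9 17 16 10 13 12; return 3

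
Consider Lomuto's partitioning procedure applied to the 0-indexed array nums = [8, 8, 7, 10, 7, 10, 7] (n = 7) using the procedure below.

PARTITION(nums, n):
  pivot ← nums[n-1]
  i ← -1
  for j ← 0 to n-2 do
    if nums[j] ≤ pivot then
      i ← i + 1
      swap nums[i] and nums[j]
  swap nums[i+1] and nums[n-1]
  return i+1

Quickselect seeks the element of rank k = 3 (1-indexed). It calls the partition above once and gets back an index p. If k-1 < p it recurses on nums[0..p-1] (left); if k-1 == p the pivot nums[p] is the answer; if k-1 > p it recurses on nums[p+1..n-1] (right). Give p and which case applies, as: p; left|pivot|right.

2; pivot

pivot = nums[6] = 7; i = -1
j=0: nums[0]=8 > 7 → no swap
j=1: nums[1]=8 > 7 → no swap
j=2: nums[2]=7 ≤ 7 → i=0, swap nums[0],nums[2] → [7, 8, 8, 10, 7, 10, 7]
j=3: nums[3]=10 > 7 → no swap
j=4: nums[4]=7 ≤ 7 → i=1, swap nums[1],nums[4] → [7, 7, 8, 10, 8, 10, 7]
j=5: nums[5]=10 > 7 → no swap
final swap nums[2],nums[6] → [7, 7, 7, 10, 8, 10, 8]; return 2
p = 2; k-1 = 2 == 2 ⇒ pivot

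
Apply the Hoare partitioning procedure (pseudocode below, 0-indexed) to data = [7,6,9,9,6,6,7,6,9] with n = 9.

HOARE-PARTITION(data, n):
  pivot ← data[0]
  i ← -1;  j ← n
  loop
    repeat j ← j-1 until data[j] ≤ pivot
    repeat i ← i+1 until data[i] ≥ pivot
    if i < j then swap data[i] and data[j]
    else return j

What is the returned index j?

4

pivot = data[0] = 7; i = -1, j = 9
j→7 (data[7]=6≤7), i→0 (data[0]=7≥7); i<j, swap → [6,6,9,9,6,6,7,7,9]
j→6 (data[6]=7≤7), i→2 (data[2]=9≥7); i<j, swap → [6,6,7,9,6,6,9,7,9]
j→5 (data[5]=6≤7), i→3 (data[3]=9≥7); i<j, swap → [6,6,7,6,6,9,9,7,9]
j→4, i→5; i≥j, return j=4. data = [6,6,7,6,6,9,9,7,9]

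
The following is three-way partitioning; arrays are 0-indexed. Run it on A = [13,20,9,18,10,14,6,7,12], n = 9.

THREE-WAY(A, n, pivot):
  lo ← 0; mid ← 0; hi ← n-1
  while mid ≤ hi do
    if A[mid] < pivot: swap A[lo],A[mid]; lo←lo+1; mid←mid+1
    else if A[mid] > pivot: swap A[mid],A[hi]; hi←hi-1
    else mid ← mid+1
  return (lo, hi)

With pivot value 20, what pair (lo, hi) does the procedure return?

pivot = 20; lo=0, mid=0, hi=8
A[mid]=13<20: swap A[0],A[0]; lo=1,mid=1 → [13,20,9,18,10,14,6,7,12]
A[mid]=20=20: mid=2
A[mid]=9<20: swap A[1],A[2]; lo=2,mid=3 → [13,9,20,18,10,14,6,7,12]
A[mid]=18<20: swap A[2],A[3]; lo=3,mid=4 → [13,9,18,20,10,14,6,7,12]
A[mid]=10<20: swap A[3],A[4]; lo=4,mid=5 → [13,9,18,10,20,14,6,7,12]
A[mid]=14<20: swap A[4],A[5]; lo=5,mid=6 → [13,9,18,10,14,20,6,7,12]
A[mid]=6<20: swap A[5],A[6]; lo=6,mid=7 → [13,9,18,10,14,6,20,7,12]
A[mid]=7<20: swap A[6],A[7]; lo=7,mid=8 → [13,9,18,10,14,6,7,20,12]
A[mid]=12<20: swap A[7],A[8]; lo=8,mid=9 → [13,9,18,10,14,6,7,12,20]
end: lo=8, hi=8; A = [13,9,18,10,14,6,7,12,20]

(8, 8)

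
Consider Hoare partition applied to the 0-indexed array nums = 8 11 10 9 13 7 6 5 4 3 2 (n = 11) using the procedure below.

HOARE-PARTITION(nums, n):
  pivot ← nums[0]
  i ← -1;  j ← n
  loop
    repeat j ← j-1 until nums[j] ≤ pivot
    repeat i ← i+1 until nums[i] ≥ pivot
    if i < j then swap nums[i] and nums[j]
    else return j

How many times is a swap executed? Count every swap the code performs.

pivot = nums[0] = 8; i = -1, j = 11
j→10 (nums[10]=2≤8), i→0 (nums[0]=8≥8); i<j, swap → 2 11 10 9 13 7 6 5 4 3 8
j→9 (nums[9]=3≤8), i→1 (nums[1]=11≥8); i<j, swap → 2 3 10 9 13 7 6 5 4 11 8
j→8 (nums[8]=4≤8), i→2 (nums[2]=10≥8); i<j, swap → 2 3 4 9 13 7 6 5 10 11 8
j→7 (nums[7]=5≤8), i→3 (nums[3]=9≥8); i<j, swap → 2 3 4 5 13 7 6 9 10 11 8
j→6 (nums[6]=6≤8), i→4 (nums[4]=13≥8); i<j, swap → 2 3 4 5 6 7 13 9 10 11 8
j→5, i→6; i≥j, return j=5. nums = 2 3 4 5 6 7 13 9 10 11 8

5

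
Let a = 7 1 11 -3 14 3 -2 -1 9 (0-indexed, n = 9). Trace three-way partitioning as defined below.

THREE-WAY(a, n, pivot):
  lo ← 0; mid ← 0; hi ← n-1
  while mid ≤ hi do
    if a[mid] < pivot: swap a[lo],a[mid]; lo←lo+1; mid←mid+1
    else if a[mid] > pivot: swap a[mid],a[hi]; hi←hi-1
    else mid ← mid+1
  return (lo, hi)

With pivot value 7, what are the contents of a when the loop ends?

lo=0 mid=0 hi=8
7=7: mid=1
1<7: swap(0,1), lo=1 mid=2 ⇒ 1 7 11 -3 14 3 -2 -1 9
11>7: swap(2,8), hi=7 ⇒ 1 7 9 -3 14 3 -2 -1 11
9>7: swap(2,7), hi=6 ⇒ 1 7 -1 -3 14 3 -2 9 11
-1<7: swap(1,2), lo=2 mid=3 ⇒ 1 -1 7 -3 14 3 -2 9 11
-3<7: swap(2,3), lo=3 mid=4 ⇒ 1 -1 -3 7 14 3 -2 9 11
14>7: swap(4,6), hi=5 ⇒ 1 -1 -3 7 -2 3 14 9 11
-2<7: swap(3,4), lo=4 mid=5 ⇒ 1 -1 -3 -2 7 3 14 9 11
3<7: swap(4,5), lo=5 mid=6 ⇒ 1 -1 -3 -2 3 7 14 9 11
done. lo=5 hi=5; a=1 -1 -3 -2 3 7 14 9 11

1 -1 -3 -2 3 7 14 9 11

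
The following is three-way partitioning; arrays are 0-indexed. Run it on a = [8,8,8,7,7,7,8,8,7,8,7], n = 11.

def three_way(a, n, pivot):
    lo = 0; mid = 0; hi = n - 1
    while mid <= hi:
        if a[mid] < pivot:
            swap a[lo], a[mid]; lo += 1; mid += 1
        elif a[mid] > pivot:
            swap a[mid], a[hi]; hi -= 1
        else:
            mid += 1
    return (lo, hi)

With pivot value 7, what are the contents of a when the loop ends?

lo=0 mid=0 hi=10
8>7: swap(0,10), hi=9 ⇒ [7,8,8,7,7,7,8,8,7,8,8]
7=7: mid=1
8>7: swap(1,9), hi=8 ⇒ [7,8,8,7,7,7,8,8,7,8,8]
8>7: swap(1,8), hi=7 ⇒ [7,7,8,7,7,7,8,8,8,8,8]
7=7: mid=2
8>7: swap(2,7), hi=6 ⇒ [7,7,8,7,7,7,8,8,8,8,8]
8>7: swap(2,6), hi=5 ⇒ [7,7,8,7,7,7,8,8,8,8,8]
8>7: swap(2,5), hi=4 ⇒ [7,7,7,7,7,8,8,8,8,8,8]
7=7: mid=3
7=7: mid=4
7=7: mid=5
done. lo=0 hi=4; a=[7,7,7,7,7,8,8,8,8,8,8]

[7,7,7,7,7,8,8,8,8,8,8]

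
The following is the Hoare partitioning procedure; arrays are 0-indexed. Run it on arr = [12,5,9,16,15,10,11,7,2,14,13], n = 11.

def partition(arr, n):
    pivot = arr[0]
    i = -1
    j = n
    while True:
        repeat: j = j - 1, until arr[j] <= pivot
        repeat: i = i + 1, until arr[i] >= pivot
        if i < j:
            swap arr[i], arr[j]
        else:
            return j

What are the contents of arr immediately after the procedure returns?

[2,5,9,7,11,10,15,16,12,14,13]

pivot=12
j stops at 8 (2), i stops at 0 (12); swap ⇒ [2,5,9,16,15,10,11,7,12,14,13]
j stops at 7 (7), i stops at 3 (16); swap ⇒ [2,5,9,7,15,10,11,16,12,14,13]
j stops at 6 (11), i stops at 4 (15); swap ⇒ [2,5,9,7,11,10,15,16,12,14,13]
j stops at 5, i stops at 6; i≥j ⇒ return 5. arr=[2,5,9,7,11,10,15,16,12,14,13]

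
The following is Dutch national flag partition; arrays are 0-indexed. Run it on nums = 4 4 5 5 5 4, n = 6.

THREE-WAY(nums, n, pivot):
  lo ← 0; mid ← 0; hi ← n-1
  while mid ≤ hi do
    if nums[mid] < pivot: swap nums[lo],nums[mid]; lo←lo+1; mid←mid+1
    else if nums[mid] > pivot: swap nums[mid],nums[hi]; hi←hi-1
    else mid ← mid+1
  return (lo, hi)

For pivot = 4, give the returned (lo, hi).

pivot = 4; lo=0, mid=0, hi=5
nums[mid]=4=4: mid=1
nums[mid]=4=4: mid=2
nums[mid]=5>4: swap nums[2],nums[5]; hi=4 → 4 4 4 5 5 5
nums[mid]=4=4: mid=3
nums[mid]=5>4: swap nums[3],nums[4]; hi=3 → 4 4 4 5 5 5
nums[mid]=5>4: swap nums[3],nums[3]; hi=2 → 4 4 4 5 5 5
end: lo=0, hi=2; nums = 4 4 4 5 5 5

(0, 2)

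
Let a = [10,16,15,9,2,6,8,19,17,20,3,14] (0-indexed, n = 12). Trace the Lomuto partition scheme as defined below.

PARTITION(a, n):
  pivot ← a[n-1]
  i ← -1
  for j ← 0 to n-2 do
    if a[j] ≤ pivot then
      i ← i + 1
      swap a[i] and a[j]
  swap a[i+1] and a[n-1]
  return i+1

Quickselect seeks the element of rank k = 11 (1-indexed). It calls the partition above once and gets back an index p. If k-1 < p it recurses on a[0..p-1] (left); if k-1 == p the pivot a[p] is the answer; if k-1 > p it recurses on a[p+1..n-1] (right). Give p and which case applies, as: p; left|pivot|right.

6; right

pivot=14, i=-1
j=0: 10≤14, i=0, swap(0,0) ⇒ [10,16,15,9,2,6,8,19,17,20,3,14]
j=1: 16>14, skip
j=2: 15>14, skip
j=3: 9≤14, i=1, swap(1,3) ⇒ [10,9,15,16,2,6,8,19,17,20,3,14]
j=4: 2≤14, i=2, swap(2,4) ⇒ [10,9,2,16,15,6,8,19,17,20,3,14]
j=5: 6≤14, i=3, swap(3,5) ⇒ [10,9,2,6,15,16,8,19,17,20,3,14]
j=6: 8≤14, i=4, swap(4,6) ⇒ [10,9,2,6,8,16,15,19,17,20,3,14]
j=7: 19>14, skip
j=8: 17>14, skip
j=9: 20>14, skip
j=10: 3≤14, i=5, swap(5,10) ⇒ [10,9,2,6,8,3,15,19,17,20,16,14]
swap(6,11) ⇒ [10,9,2,6,8,3,14,19,17,20,16,15]; return 6
p = 6; k-1 = 10 > 6 ⇒ right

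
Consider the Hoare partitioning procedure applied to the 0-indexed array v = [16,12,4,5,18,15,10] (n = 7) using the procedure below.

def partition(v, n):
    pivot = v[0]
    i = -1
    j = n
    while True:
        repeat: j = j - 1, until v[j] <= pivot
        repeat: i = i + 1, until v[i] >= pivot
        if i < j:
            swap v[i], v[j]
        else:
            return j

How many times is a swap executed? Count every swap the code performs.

2

pivot=16
j stops at 6 (10), i stops at 0 (16); swap ⇒ [10,12,4,5,18,15,16]
j stops at 5 (15), i stops at 4 (18); swap ⇒ [10,12,4,5,15,18,16]
j stops at 4, i stops at 5; i≥j ⇒ return 4. v=[10,12,4,5,15,18,16]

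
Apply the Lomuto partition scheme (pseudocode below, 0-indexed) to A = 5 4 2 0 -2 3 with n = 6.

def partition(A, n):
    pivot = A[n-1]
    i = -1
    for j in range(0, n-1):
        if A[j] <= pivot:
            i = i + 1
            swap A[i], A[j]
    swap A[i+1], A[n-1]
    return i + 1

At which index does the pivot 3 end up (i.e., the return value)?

pivot=3, i=-1
j=0: 5>3, skip
j=1: 4>3, skip
j=2: 2≤3, i=0, swap(0,2) ⇒ 2 4 5 0 -2 3
j=3: 0≤3, i=1, swap(1,3) ⇒ 2 0 5 4 -2 3
j=4: -2≤3, i=2, swap(2,4) ⇒ 2 0 -2 4 5 3
swap(3,5) ⇒ 2 0 -2 3 5 4; return 3

3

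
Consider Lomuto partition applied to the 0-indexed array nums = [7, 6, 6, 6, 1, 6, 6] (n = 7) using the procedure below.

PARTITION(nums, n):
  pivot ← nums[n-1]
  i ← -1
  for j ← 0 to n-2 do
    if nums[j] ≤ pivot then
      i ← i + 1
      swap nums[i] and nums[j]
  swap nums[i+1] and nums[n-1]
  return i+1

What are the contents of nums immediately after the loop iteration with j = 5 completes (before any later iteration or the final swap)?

[6, 6, 6, 1, 6, 7, 6]

pivot = nums[6] = 6; i = -1
j=0: nums[0]=7 > 6 → no swap
j=1: nums[1]=6 ≤ 6 → i=0, swap nums[0],nums[1] → [6, 7, 6, 6, 1, 6, 6]
j=2: nums[2]=6 ≤ 6 → i=1, swap nums[1],nums[2] → [6, 6, 7, 6, 1, 6, 6]
j=3: nums[3]=6 ≤ 6 → i=2, swap nums[2],nums[3] → [6, 6, 6, 7, 1, 6, 6]
j=4: nums[4]=1 ≤ 6 → i=3, swap nums[3],nums[4] → [6, 6, 6, 1, 7, 6, 6]
j=5: nums[5]=6 ≤ 6 → i=4, swap nums[4],nums[5] → [6, 6, 6, 1, 6, 7, 6]
(after j=5) nums = [6, 6, 6, 1, 6, 7, 6]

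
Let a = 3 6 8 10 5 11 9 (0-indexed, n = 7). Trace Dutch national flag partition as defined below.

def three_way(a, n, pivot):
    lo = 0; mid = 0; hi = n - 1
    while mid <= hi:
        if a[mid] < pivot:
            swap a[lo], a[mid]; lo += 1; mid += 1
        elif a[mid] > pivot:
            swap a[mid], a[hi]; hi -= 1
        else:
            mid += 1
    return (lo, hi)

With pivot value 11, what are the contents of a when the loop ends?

3 6 8 10 5 9 11

pivot = 11; lo=0, mid=0, hi=6
a[mid]=3<11: swap a[0],a[0]; lo=1,mid=1 → 3 6 8 10 5 11 9
a[mid]=6<11: swap a[1],a[1]; lo=2,mid=2 → 3 6 8 10 5 11 9
a[mid]=8<11: swap a[2],a[2]; lo=3,mid=3 → 3 6 8 10 5 11 9
a[mid]=10<11: swap a[3],a[3]; lo=4,mid=4 → 3 6 8 10 5 11 9
a[mid]=5<11: swap a[4],a[4]; lo=5,mid=5 → 3 6 8 10 5 11 9
a[mid]=11=11: mid=6
a[mid]=9<11: swap a[5],a[6]; lo=6,mid=7 → 3 6 8 10 5 9 11
end: lo=6, hi=6; a = 3 6 8 10 5 9 11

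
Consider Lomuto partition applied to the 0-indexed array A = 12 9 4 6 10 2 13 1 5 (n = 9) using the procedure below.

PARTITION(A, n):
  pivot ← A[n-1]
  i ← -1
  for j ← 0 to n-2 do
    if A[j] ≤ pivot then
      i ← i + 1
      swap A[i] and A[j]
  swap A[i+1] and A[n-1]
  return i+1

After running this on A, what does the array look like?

pivot=5, i=-1
j=0: 12>5, skip
j=1: 9>5, skip
j=2: 4≤5, i=0, swap(0,2) ⇒ 4 9 12 6 10 2 13 1 5
j=3: 6>5, skip
j=4: 10>5, skip
j=5: 2≤5, i=1, swap(1,5) ⇒ 4 2 12 6 10 9 13 1 5
j=6: 13>5, skip
j=7: 1≤5, i=2, swap(2,7) ⇒ 4 2 1 6 10 9 13 12 5
swap(3,8) ⇒ 4 2 1 5 10 9 13 12 6; return 3

4 2 1 5 10 9 13 12 6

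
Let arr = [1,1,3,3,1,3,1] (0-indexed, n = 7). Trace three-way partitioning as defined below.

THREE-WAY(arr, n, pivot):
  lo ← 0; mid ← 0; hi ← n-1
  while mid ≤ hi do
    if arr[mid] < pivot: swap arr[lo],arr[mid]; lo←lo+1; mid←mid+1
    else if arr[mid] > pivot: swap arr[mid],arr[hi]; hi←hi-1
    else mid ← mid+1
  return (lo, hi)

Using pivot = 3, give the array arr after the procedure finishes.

[1,1,1,1,3,3,3]

pivot = 3; lo=0, mid=0, hi=6
arr[mid]=1<3: swap arr[0],arr[0]; lo=1,mid=1 → [1,1,3,3,1,3,1]
arr[mid]=1<3: swap arr[1],arr[1]; lo=2,mid=2 → [1,1,3,3,1,3,1]
arr[mid]=3=3: mid=3
arr[mid]=3=3: mid=4
arr[mid]=1<3: swap arr[2],arr[4]; lo=3,mid=5 → [1,1,1,3,3,3,1]
arr[mid]=3=3: mid=6
arr[mid]=1<3: swap arr[3],arr[6]; lo=4,mid=7 → [1,1,1,1,3,3,3]
end: lo=4, hi=6; arr = [1,1,1,1,3,3,3]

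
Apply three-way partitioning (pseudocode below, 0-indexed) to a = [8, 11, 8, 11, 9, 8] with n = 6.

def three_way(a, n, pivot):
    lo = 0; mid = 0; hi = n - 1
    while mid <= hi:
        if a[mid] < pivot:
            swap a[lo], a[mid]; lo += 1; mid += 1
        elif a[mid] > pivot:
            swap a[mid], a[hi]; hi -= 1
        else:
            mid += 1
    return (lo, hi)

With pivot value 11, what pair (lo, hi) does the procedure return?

lo=0 mid=0 hi=5
8<11: swap(0,0), lo=1 mid=1 ⇒ [8, 11, 8, 11, 9, 8]
11=11: mid=2
8<11: swap(1,2), lo=2 mid=3 ⇒ [8, 8, 11, 11, 9, 8]
11=11: mid=4
9<11: swap(2,4), lo=3 mid=5 ⇒ [8, 8, 9, 11, 11, 8]
8<11: swap(3,5), lo=4 mid=6 ⇒ [8, 8, 9, 8, 11, 11]
done. lo=4 hi=5; a=[8, 8, 9, 8, 11, 11]

(4, 5)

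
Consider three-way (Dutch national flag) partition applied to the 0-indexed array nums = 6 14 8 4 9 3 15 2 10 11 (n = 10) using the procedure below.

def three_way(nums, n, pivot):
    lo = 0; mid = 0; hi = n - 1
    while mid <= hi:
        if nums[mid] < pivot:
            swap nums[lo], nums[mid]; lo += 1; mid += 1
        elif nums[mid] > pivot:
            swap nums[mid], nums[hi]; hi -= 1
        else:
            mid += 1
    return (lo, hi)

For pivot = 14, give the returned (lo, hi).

lo=0 mid=0 hi=9
6<14: swap(0,0), lo=1 mid=1 ⇒ 6 14 8 4 9 3 15 2 10 11
14=14: mid=2
8<14: swap(1,2), lo=2 mid=3 ⇒ 6 8 14 4 9 3 15 2 10 11
4<14: swap(2,3), lo=3 mid=4 ⇒ 6 8 4 14 9 3 15 2 10 11
9<14: swap(3,4), lo=4 mid=5 ⇒ 6 8 4 9 14 3 15 2 10 11
3<14: swap(4,5), lo=5 mid=6 ⇒ 6 8 4 9 3 14 15 2 10 11
15>14: swap(6,9), hi=8 ⇒ 6 8 4 9 3 14 11 2 10 15
11<14: swap(5,6), lo=6 mid=7 ⇒ 6 8 4 9 3 11 14 2 10 15
2<14: swap(6,7), lo=7 mid=8 ⇒ 6 8 4 9 3 11 2 14 10 15
10<14: swap(7,8), lo=8 mid=9 ⇒ 6 8 4 9 3 11 2 10 14 15
done. lo=8 hi=8; nums=6 8 4 9 3 11 2 10 14 15

(8, 8)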